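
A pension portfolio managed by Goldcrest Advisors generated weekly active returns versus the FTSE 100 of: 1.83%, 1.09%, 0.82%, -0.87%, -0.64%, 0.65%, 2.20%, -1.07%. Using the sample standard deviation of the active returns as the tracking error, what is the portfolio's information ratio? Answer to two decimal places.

Mean return μ = 4.010 / 8 = 0.5013%
Σ(r − μ)² = (1.83 − 0.5013)² + (1.09 − 0.5013)² + … = 10.7733
sample σ = √(10.7733 / 7) = √1.5390 = 1.2406%
IR = μ / tracking error = 0.5013 / 1.2406 = 0.4041

0.40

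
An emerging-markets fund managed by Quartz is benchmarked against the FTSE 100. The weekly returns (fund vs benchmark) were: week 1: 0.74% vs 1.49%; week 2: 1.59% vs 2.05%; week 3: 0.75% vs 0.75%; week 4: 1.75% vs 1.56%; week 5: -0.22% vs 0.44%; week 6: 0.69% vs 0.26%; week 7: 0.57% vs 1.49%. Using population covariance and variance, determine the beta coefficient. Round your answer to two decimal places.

0.69

r̄p = 0.8386%,  r̄m = 1.1486%
Cov = Σ(rp − r̄p)(rm − r̄m) / 7 = 0.2635
Var(rm) = Σ(rm − r̄m)² / 7 = 0.3808
β = Cov / Var = 0.2635 / 0.3808 = 0.6920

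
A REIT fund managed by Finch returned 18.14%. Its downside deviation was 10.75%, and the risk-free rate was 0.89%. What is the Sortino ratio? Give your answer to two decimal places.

Sortino = (Rp − Rf) / σd = (18.14% − 0.89%) / 10.75% = 17.25% / 10.75% = 1.6047

1.60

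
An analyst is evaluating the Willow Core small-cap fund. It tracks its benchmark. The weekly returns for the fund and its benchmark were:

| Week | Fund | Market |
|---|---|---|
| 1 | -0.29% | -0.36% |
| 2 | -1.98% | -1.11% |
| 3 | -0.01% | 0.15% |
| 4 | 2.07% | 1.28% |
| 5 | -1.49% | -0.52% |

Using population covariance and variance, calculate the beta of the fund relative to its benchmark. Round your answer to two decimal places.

r̄p = -0.3400%,  r̄m = -0.1120%
Cov = Σ(rp − r̄p)(rm − r̄m) / 5 = 1.1069
Var(rm) = Σ(rm − r̄m)² / 5 = 0.6461
β = Cov / Var = 1.1069 / 0.6461 = 1.7132

1.71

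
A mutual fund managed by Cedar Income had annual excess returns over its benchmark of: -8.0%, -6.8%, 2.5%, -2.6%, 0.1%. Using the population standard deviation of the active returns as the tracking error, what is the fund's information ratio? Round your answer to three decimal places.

r̄ = (-8 − 6.8 + 2.5 − 2.6 + 0.1) / 5 = -2.9600%
Population std dev = √[79.4520 / 5] = 3.9863%
IR = r̄ / tracking error = -2.9600 / 3.9863 = -0.7425

-0.743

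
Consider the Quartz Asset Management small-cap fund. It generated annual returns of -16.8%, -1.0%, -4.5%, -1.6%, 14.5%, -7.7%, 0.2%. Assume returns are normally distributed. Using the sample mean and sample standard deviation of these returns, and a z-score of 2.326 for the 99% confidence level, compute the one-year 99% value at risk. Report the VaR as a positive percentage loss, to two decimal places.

Mean return r̄ = -16.90 / 7 = -2.4143%
Σ(r − r̄)² = (-16.8 − (-2.4143))² + (-1 − (-2.4143))² + … = 534.8286
σ = √[534.8286 / 6] = 9.4413%
VaR = −(r̄ − z·σ) = −(-2.4143 − 2.326 × 9.4413) = −(-24.3748) = 24.3748%

24.37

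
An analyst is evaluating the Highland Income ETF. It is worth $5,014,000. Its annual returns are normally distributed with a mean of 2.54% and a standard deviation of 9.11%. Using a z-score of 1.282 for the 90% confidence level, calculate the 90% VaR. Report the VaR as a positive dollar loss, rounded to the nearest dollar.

Return at the 90% tail: μ − z·σ = 2.54% − 1.282 × 9.11% = 2.54 − 11.67902 = -9.13902%
VaR = −(-9.13902%) × $5,014,000 = 9.13902% × $5,014,000 = $458,230

$458,230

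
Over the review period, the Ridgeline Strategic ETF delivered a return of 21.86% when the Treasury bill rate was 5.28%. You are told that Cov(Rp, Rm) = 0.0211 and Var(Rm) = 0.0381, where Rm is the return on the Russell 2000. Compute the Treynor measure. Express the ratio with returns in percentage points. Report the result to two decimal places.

29.94

β = Cov / Var = 0.0211 / 0.0381 = 0.5538
Treynor = (Rp − Rf) / β = (21.86% − 5.28%) / 0.5538 = 16.58 / 0.5538 = 29.9386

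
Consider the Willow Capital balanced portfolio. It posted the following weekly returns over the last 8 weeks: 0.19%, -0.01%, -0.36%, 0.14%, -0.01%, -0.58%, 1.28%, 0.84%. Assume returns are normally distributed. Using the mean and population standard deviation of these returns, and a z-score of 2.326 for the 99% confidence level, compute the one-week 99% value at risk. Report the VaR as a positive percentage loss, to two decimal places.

r̄ = (0.19 − 0.01 − 0.36 + 0.14 − 0.01 − 0.58 + 1.28 + 0.84) / 8 = 0.1863%
Σ(r − r̄)² = (0.19 − 0.1863)² + (-0.01 − 0.1863)² + … = 2.5884
population σ = √(2.5884 / 8) = √0.3236 = 0.5689%
VaR = −(r̄ − z·σ) = −(0.1863 − 2.326 × 0.5689) = −(-1.1370) = 1.1370%

1.14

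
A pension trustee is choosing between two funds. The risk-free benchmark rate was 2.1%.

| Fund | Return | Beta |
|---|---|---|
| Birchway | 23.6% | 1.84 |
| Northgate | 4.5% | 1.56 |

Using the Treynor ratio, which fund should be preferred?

Birchway

Birchway: Treynor = (23.6% − 2.1%) / 1.84 = 11.685
Northgate: Treynor = (4.5% − 2.1%) / 1.56 = 1.538
Highest: Birchway (11.685).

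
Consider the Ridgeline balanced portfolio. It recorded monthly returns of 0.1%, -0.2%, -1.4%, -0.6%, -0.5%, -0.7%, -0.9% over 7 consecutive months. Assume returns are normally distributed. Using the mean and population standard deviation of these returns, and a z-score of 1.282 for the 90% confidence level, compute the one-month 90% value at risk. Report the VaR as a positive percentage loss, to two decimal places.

1.17

μ = (0.1 − 0.2 − 1.4 − 0.6 − 0.5 − 0.7 − 0.9) / 7 = -0.6000%
Σ(r − μ)² = (0.1 − (-0.6000))² + (-0.2 − (-0.6000))² + … = 1.4000
population σ = √(1.4000 / 7) = √0.2000 = 0.4472%
VaR = −(μ − z·σ) = −(-0.6000 − 1.282 × 0.4472) = −(-1.1733) = 1.1733%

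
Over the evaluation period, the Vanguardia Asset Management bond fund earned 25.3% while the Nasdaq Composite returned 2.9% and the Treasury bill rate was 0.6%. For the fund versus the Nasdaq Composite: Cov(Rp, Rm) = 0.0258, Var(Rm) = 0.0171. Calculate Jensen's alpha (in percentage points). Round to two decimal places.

21.23

β = Cov / Var = 0.0258 / 0.0171 = 1.5088
E[R] = Rf + β(Rm − Rf) = 0.6% + 1.5088 × (2.9% − 0.6%) = 4.0702%
α = Rp − E[R] = 25.3% − 4.0702% = 21.2298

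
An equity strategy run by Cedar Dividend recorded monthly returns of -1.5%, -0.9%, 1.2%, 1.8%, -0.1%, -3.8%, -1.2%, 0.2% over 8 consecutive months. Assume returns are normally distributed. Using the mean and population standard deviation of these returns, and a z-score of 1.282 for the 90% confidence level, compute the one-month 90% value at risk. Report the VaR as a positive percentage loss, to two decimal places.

2.63

Mean return μ = -4.30 / 8 = -0.5375%
Σ(r − μ)² = (-1.5 − (-0.5375))² + (-0.9 − (-0.5375))² + … = 21.3588
σ = √[21.3588 / 8] = 1.6340%
VaR = −(μ − z·σ) = −(-0.5375 − 1.282 × 1.6340) = −(-2.6323) = 2.6323%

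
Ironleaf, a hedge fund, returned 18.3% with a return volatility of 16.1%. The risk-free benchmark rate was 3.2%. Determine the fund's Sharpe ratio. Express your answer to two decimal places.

Sharpe = (Rp − Rf) / σp = (18.3% − 3.2%) / 16.1% = 15.10% / 16.1% = 0.9379

0.94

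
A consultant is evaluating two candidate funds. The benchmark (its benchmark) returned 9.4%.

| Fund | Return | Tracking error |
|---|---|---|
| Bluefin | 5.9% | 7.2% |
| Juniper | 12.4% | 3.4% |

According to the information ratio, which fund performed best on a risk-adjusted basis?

Bluefin: IR = (5.9% − 9.4%) / 7.2% = -0.486
Juniper: IR = (12.4% − 9.4%) / 3.4% = 0.882
Highest: Juniper (0.882).

Juniper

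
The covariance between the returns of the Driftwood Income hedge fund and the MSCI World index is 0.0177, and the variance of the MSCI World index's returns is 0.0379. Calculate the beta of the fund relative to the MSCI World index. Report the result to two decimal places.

β = Cov(Rp, Rm) / Var(Rm) = 0.0177 / 0.0379 = 0.4670

0.47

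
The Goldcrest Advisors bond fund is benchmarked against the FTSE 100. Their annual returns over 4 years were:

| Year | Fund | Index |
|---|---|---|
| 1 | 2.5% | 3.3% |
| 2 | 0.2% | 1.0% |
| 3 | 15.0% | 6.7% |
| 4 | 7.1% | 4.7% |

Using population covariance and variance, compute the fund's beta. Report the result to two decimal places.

2.61

r̄p = 6.2000%,  r̄m = 3.9250%
Cov = Σ(rp − r̄p)(rm − r̄m) / 4 = 11.2450
Var(rm) = Σ(rm − r̄m)² / 4 = 4.3119
β = Cov / Var = 11.2450 / 4.3119 = 2.6079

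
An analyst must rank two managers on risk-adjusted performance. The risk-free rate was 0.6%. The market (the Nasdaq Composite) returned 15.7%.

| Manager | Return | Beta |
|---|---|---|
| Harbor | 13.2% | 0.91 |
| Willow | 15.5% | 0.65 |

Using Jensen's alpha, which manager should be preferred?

Harbor: α = 13.2% − [0.6% + 0.91 × (15.7% − 0.6%)] = -1.141
Willow: α = 15.5% − [0.6% + 0.65 × (15.7% − 0.6%)] = 5.085
Highest: Willow (5.085).

Willow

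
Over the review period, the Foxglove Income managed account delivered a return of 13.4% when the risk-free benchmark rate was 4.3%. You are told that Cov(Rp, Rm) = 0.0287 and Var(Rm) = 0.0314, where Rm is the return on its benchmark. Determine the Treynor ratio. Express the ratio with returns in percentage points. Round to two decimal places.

β = Cov / Var = 0.0287 / 0.0314 = 0.9140
Treynor = (Rp − Rf) / β = (13.4% − 4.3%) / 0.9140 = 9.10 / 0.9140 = 9.9562

9.96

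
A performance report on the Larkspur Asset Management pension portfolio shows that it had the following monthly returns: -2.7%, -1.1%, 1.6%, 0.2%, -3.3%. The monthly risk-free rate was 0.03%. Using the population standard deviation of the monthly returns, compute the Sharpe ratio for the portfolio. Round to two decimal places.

r̄ = (-2.7 − 1.1 + 1.6 + 0.2 − 3.3) / 5 = -5.30 / 5 = -1.0600%
Σ(r − r̄)² = 16.3720; population σ = √(16.3720/5) = 1.8095%
Sharpe = (r̄ − rf) / σ = (-1.0600 − 0.03) / 1.8095 = -1.0900 / 1.8095 = -0.6024

-0.60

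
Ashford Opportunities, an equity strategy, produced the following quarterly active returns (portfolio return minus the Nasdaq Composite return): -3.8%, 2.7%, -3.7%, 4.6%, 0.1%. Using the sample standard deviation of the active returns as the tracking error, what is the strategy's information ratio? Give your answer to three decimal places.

Mean return μ = -0.10 / 5 = -0.0200%
Σ(r − μ)² = 56.5880; sample σ = √(56.5880/4) = 3.7612%
IR = μ / tracking error = -0.0200 / 3.7612 = -0.0053

-0.005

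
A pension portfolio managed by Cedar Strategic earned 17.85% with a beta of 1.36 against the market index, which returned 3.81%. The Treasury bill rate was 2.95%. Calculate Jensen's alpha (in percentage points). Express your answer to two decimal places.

CAPM expected return = Rf + β(Rm − Rf) = 2.95% + 1.36 × (3.81% − 2.95%) = 2.95 + 1.36 × 0.86 = 4.1196%
Jensen's α = Rp − E[R] = 17.85% − 4.1196% = 13.7304

13.73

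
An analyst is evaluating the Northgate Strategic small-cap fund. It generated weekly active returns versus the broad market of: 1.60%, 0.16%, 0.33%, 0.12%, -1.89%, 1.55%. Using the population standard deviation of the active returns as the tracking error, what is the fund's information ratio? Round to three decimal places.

0.268

r̄ = (1.6 + 0.16 + 0.33 + 0.12 − 1.89 + 1.55) / 6 = 1.870 / 6 = 0.3117%
Σ(r − r̄)² = (1.6 − 0.3117)² + (0.16 − 0.3117)² + (0.33 − 0.3117)² + … = 8.1007
σ = √[8.1007 / 6] = 1.1619%
IR = r̄ / tracking error = 0.3117 / 1.1619 = 0.2683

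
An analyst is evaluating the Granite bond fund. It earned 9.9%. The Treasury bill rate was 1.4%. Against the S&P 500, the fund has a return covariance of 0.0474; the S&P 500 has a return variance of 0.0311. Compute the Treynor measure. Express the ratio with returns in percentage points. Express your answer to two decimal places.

β = Cov / Var = 0.0474 / 0.0311 = 1.5241
Treynor = (Rp − Rf) / β = (9.9% − 1.4%) / 1.5241 = 8.50 / 1.5241 = 5.5771

5.58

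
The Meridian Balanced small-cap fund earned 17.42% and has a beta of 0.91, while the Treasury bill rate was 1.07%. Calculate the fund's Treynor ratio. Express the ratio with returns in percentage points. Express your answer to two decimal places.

17.97

Treynor = (Rp − Rf) / β = (17.42% − 1.07%) / 0.91 = 16.35 / 0.91 = 17.9670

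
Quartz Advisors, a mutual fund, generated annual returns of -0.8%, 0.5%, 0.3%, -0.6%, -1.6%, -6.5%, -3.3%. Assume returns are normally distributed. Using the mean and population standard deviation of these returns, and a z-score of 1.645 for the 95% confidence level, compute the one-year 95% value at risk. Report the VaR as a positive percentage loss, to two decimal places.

5.47

μ = (-0.8 + 0.5 + 0.3 − 0.6 − 1.6 − 6.5 − 3.3) / 7 = -1.7143%
Σ(r − μ)² = (-0.8 − (-1.7143))² + (0.5 − (-1.7143))² + (0.3 − (-1.7143))² + … = 36.4686
population σ = √(36.4686 / 7) = √5.2098 = 2.2825%
VaR = −(μ − z·σ) = −(-1.7143 − 1.645 × 2.2825) = −(-5.4690) = 5.4690%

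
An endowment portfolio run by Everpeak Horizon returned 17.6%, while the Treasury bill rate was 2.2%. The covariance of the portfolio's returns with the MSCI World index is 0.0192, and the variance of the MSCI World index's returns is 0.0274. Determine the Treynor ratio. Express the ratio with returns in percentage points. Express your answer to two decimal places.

β = Cov / Var = 0.0192 / 0.0274 = 0.7007
Treynor = (Rp − Rf) / β = (17.6% − 2.2%) / 0.7007 = 15.40 / 0.7007 = 21.9780

21.98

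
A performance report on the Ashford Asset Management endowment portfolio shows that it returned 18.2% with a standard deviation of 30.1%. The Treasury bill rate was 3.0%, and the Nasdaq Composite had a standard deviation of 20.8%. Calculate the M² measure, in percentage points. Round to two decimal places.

13.50

Sharpe = (Rp − Rf) / σp = (18.2% − 3.0%) / 30.1% = 0.5050
M² = Rf + Sharpe × σm = 3.0% + 0.5050 × 20.8% = 13.5040%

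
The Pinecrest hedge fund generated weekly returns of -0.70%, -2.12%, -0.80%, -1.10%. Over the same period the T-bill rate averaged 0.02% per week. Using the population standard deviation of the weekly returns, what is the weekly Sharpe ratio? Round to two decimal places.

-2.13

Mean return r̄ = -4.720 / 4 = -1.1800%
Population σ = √[Σ(r − r̄)² / 4] = √[1.2648 / 4] = √0.3162 = 0.5623%
Sharpe = (r̄ − rf) / σ = (-1.1800 − 0.02) / 0.5623 = -1.2000 / 0.5623 = -2.1341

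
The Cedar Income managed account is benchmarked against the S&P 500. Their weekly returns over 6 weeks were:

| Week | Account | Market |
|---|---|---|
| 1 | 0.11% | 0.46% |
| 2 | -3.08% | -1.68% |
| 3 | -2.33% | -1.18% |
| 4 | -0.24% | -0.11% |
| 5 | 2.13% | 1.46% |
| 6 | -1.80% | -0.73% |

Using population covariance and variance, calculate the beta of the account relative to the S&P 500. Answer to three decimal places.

r̄p = -0.8683%,  r̄m = -0.2967%
Cov = Σ(rp − r̄p)(rm − r̄m) / 6 = 1.8132
Var(rm) = Σ(rm − r̄m)² / 6 = 1.0958
β = Cov / Var = 1.8132 / 1.0958 = 1.6547

1.655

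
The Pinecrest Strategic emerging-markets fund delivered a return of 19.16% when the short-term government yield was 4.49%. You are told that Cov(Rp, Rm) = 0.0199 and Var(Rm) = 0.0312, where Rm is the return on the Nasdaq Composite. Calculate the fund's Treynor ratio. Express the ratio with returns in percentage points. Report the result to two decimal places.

β = Cov / Var = 0.0199 / 0.0312 = 0.6378
Treynor = (Rp − Rf) / β = (19.16% − 4.49%) / 0.6378 = 14.67 / 0.6378 = 23.0009

23.00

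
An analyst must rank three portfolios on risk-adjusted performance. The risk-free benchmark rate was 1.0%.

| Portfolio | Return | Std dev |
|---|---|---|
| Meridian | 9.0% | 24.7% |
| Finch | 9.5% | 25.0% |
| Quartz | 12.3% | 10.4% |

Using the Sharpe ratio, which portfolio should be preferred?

Meridian: Sharpe ratio = (9.0% − 1.0%) / 24.7% = 0.324
Finch: Sharpe ratio = (9.5% − 1.0%) / 25.0% = 0.340
Quartz: Sharpe ratio = (12.3% − 1.0%) / 10.4% = 1.087
Highest: Quartz (1.087).

Quartz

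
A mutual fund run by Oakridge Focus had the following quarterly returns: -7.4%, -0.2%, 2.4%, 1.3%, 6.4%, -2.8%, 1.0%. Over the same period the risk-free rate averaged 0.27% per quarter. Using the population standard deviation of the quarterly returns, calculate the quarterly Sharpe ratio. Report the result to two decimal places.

-0.04

r̄ = (-7.4 − 0.2 + 2.4 + 1.3 + 6.4 − 2.8 + 1) / 7 = 0.1000%
Σ(r − r̄)² = (-7.4 − 0.1000)² + (-0.2 − 0.1000)² + … = 111.9800
σ = √[111.9800 / 7] = 3.9996%
Sharpe = (r̄ − rf) / σ = (0.1000 − 0.27) / 3.9996 = -0.1700 / 3.9996 = -0.0425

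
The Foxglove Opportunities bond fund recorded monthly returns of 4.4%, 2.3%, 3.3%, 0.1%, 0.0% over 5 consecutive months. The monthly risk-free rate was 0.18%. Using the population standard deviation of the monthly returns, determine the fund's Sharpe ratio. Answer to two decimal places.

1.06

Mean return μ = 10.10 / 5 = 2.0200%
Population std dev = √[15.1480 / 5] = 1.7406%
Sharpe = (μ − rf) / σ = (2.0200 − 0.18) / 1.7406 = 1.8400 / 1.7406 = 1.0571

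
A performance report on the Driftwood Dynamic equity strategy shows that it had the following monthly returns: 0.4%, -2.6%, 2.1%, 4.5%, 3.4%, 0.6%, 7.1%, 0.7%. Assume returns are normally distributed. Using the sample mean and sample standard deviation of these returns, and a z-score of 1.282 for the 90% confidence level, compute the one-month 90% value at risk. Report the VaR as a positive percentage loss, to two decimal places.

1.78

r̄ = (0.4 − 2.6 + 2.1 + 4.5 + 3.4 + 0.6 + 7.1 + 0.7) / 8 = 16.20 / 8 = 2.0250%
Sample std dev = √[61.5950 / 7] = 2.9664%
VaR = −(r̄ − z·σ) = −(2.0250 − 1.282 × 2.9664) = −(-1.7779) = 1.7779%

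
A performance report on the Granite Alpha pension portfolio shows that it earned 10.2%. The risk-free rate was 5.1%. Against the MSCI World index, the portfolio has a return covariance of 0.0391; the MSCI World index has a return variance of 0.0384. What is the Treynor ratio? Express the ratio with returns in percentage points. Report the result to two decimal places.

5.01

β = Cov / Var = 0.0391 / 0.0384 = 1.0182
Treynor = (Rp − Rf) / β = (10.2% − 5.1%) / 1.0182 = 5.10 / 1.0182 = 5.0088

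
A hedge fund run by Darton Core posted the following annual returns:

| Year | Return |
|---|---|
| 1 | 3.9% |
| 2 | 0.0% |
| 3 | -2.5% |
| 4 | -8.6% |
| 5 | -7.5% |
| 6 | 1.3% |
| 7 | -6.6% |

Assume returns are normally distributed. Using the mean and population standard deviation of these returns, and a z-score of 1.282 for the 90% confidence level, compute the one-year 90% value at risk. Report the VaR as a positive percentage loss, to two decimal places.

8.59

r̄ = (3.9 + 0 − 2.5 − 8.6 − 7.5 + 1.3 − 6.6) / 7 = -2.8571%
Population std dev = √[139.7771 / 7] = 4.4686%
VaR = −(r̄ − z·σ) = −(-2.8571 − 1.282 × 4.4686) = −(-8.5858) = 8.5858%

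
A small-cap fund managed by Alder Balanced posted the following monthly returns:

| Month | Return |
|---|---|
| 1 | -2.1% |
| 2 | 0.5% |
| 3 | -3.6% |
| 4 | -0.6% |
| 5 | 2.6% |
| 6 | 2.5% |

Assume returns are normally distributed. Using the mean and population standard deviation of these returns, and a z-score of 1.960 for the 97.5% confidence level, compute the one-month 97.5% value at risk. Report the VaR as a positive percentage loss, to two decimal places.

4.57

Mean return r̄ = -0.70 / 6 = -0.1167%
Σ(r − r̄)² = (-2.1 − (-0.1167))² + (0.5 − (-0.1167))² + (-3.6 − (-0.1167))² + … = 30.9083
σ = √[30.9083 / 6] = 2.2697%
VaR = −(r̄ − z·σ) = −(-0.1167 − 1.960 × 2.2697) = −(-4.5653) = 4.5653%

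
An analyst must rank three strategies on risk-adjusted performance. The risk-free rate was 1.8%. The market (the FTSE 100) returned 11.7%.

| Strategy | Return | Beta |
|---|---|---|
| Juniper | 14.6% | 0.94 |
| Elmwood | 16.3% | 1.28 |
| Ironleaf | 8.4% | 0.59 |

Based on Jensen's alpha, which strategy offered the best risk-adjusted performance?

Juniper

Juniper: α = 14.6% − [1.8% + 0.94 × (11.7% − 1.8%)] = 3.494
Elmwood: α = 16.3% − [1.8% + 1.28 × (11.7% − 1.8%)] = 1.828
Ironleaf: α = 8.4% − [1.8% + 0.59 × (11.7% − 1.8%)] = 0.759
Highest: Juniper (3.494).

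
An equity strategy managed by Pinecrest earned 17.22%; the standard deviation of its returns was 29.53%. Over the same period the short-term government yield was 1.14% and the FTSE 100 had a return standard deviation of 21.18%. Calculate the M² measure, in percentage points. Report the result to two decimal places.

12.67

Sharpe = (Rp − Rf) / σp = (17.22% − 1.14%) / 29.53% = 0.5445
M² = Rf + Sharpe × σm = 1.14% + 0.5445 × 21.18% = 12.6725%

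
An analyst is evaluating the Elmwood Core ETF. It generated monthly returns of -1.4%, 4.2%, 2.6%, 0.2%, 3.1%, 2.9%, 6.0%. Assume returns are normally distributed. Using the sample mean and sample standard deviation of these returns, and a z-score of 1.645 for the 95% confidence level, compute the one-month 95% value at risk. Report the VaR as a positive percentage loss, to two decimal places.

1.52

r̄ = (-1.4 + 4.2 + 2.6 + 0.2 + 3.1 + 2.9 + 6) / 7 = 2.5143%
Σ(r − r̄)² = (-1.4 − 2.5143)² + (4.2 − 2.5143)² + … = 36.1686
σ = √[36.1686 / 6] = 2.4552%
VaR = −(r̄ − z·σ) = −(2.5143 − 1.645 × 2.4552) = −(-1.5245) = 1.5245%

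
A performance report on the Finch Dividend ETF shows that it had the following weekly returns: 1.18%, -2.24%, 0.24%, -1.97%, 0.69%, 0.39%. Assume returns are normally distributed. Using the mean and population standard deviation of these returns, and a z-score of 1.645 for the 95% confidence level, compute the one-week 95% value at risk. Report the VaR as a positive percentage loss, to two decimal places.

Mean return μ = -1.710 / 6 = -0.2850%
Population σ = √[Σ(r − μ)² / 6] = √[10.4894 / 6] = √1.7482 = 1.3222%
VaR = −(μ − z·σ) = −(-0.2850 − 1.645 × 1.3222) = −(-2.4600) = 2.4600%

2.46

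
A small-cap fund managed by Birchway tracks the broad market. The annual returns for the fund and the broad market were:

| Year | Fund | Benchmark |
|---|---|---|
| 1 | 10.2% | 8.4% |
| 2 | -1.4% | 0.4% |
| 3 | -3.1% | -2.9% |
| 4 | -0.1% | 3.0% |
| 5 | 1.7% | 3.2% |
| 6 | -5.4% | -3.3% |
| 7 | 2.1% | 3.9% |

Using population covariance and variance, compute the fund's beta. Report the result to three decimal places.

r̄p = 0.5714%,  r̄m = 1.8143%
Cov = Σ(rp − r̄p)(rm − r̄m) / 7 = 16.8576
Var(rm) = Σ(rm − r̄m)² / 7 = 14.4898
β = Cov / Var = 16.8576 / 14.4898 = 1.1634

1.163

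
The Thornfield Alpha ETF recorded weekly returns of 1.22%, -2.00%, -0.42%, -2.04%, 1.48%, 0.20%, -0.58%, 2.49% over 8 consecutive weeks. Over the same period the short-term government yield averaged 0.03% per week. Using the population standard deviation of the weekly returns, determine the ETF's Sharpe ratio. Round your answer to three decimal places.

0.009

Mean return r̄ = 0.350 / 8 = 0.0438%
Σ(r − r̄)² = 18.5780; population σ = √(18.5780/8) = 1.5239%
Sharpe = (r̄ − rf) / σ = (0.0438 − 0.03) / 1.5239 = 0.0138 / 1.5239 = 0.0091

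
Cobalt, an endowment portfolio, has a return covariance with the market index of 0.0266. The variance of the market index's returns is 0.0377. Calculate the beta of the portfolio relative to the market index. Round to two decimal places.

0.71

β = Cov(Rp, Rm) / Var(Rm) = 0.0266 / 0.0377 = 0.7056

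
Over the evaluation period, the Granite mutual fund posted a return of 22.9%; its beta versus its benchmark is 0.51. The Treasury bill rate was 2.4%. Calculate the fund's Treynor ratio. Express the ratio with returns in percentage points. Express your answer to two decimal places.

40.20

Treynor = (Rp − Rf) / β = (22.9% − 2.4%) / 0.51 = 20.50 / 0.51 = 40.1961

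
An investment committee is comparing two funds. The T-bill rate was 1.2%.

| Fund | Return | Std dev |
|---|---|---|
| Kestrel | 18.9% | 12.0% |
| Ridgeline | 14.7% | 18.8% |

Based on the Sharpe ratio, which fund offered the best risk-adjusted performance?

Kestrel

Kestrel: Sharpe ratio = (18.9% − 1.2%) / 12.0% = 1.475
Ridgeline: Sharpe ratio = (14.7% − 1.2%) / 18.8% = 0.718
Highest: Kestrel (1.475).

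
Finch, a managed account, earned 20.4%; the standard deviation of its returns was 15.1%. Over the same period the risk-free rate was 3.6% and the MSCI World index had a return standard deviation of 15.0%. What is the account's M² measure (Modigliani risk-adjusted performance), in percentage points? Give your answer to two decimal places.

20.29

Sharpe = (Rp − Rf) / σp = (20.4% − 3.6%) / 15.1% = 1.1126
M² = Rf + Sharpe × σm = 3.6% + 1.1126 × 15.0% = 20.2890%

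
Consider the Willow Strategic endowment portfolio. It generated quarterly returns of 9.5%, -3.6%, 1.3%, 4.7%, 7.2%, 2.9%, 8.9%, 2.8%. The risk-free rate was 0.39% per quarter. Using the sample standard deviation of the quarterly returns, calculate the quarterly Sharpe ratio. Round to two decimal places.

r̄ = (9.5 − 3.6 + 1.3 + 4.7 + 7.2 + 2.9 + 8.9 + 2.8) / 8 = 4.2125%
Σ(r − r̄)² = 132.3288; sample σ = √(132.3288/7) = 4.3479%
Sharpe = (r̄ − rf) / σ = (4.2125 − 0.39) / 4.3479 = 3.8225 / 4.3479 = 0.8792

0.88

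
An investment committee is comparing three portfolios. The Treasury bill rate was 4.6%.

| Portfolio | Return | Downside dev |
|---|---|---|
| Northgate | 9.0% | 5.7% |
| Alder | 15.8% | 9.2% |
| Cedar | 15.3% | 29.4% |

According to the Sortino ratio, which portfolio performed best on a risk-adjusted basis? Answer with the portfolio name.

Northgate: Sortino ratio = (9.0% − 4.6%) / 5.7% = 0.772
Alder: Sortino ratio = (15.8% − 4.6%) / 9.2% = 1.217
Cedar: Sortino ratio = (15.3% − 4.6%) / 29.4% = 0.364
Highest: Alder (1.217).

Alder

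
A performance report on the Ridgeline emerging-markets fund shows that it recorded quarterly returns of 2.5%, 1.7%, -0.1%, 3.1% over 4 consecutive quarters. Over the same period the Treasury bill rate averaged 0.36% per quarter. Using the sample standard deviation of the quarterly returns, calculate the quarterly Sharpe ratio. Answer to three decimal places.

1.036

r̄ = (2.5 + 1.7 − 0.1 + 3.1) / 4 = 1.8000%
Σ(r − r̄)² = (2.5 − 1.8000)² + (1.7 − 1.8000)² + (-0.1 − 1.8000)² + … = 5.8000
σ = √[5.8000 / 3] = 1.3904%
Sharpe = (r̄ − rf) / σ = (1.8000 − 0.36) / 1.3904 = 1.4400 / 1.3904 = 1.0357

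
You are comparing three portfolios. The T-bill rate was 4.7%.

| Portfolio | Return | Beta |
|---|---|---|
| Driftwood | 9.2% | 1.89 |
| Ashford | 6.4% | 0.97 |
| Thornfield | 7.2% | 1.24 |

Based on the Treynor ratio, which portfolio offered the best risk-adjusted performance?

Driftwood

Driftwood: Treynor = (9.2% − 4.7%) / 1.89 = 2.381
Ashford: Treynor = (6.4% − 4.7%) / 0.97 = 1.753
Thornfield: Treynor = (7.2% − 4.7%) / 1.24 = 2.016
Highest: Driftwood (2.381).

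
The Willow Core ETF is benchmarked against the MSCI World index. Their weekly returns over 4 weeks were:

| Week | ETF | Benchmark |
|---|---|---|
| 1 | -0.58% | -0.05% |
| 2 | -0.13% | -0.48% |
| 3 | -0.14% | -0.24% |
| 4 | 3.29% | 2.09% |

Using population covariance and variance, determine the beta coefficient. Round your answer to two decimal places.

r̄p = 0.6100%,  r̄m = 0.3300%
Cov = Σ(rp − r̄p)(rm − r̄m) / 4 = 1.5490
Var(rm) = Σ(rm − r̄m)² / 4 = 1.0558
β = Cov / Var = 1.5490 / 1.0558 = 1.4671

1.47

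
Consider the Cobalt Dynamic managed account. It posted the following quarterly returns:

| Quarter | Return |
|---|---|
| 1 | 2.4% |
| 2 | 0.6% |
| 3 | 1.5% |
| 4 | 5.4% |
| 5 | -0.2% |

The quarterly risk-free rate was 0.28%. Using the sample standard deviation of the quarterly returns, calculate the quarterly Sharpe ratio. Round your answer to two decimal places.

0.77

Mean return r̄ = 9.70 / 5 = 1.9400%
Sample σ = √[Σ(r − r̄)² / 4] = √[18.7520 / 4] = √4.6880 = 2.1652%
Sharpe = (r̄ − rf) / σ = (1.9400 − 0.28) / 2.1652 = 1.6600 / 2.1652 = 0.7667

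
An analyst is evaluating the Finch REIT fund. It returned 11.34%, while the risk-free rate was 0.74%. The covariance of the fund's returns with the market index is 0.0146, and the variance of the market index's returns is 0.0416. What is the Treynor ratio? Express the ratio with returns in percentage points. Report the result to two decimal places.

30.20

β = Cov / Var = 0.0146 / 0.0416 = 0.3510
Treynor = (Rp − Rf) / β = (11.34% − 0.74%) / 0.3510 = 10.60 / 0.3510 = 30.1994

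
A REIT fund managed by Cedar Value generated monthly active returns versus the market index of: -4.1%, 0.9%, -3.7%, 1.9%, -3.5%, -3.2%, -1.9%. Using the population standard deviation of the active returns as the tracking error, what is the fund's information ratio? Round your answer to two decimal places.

r̄ = (-4.1 + 0.9 − 3.7 + 1.9 − 3.5 − 3.2 − 1.9) / 7 = -1.9429%
Population std dev = √[34.5971 / 7] = 2.2232%
IR = r̄ / tracking error = -1.9429 / 2.2232 = -0.8739

-0.87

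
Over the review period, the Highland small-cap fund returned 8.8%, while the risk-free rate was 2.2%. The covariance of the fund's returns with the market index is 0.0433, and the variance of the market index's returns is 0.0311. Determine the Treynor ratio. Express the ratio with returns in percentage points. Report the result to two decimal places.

4.74

β = Cov / Var = 0.0433 / 0.0311 = 1.3923
Treynor = (Rp − Rf) / β = (8.8% − 2.2%) / 1.3923 = 6.60 / 1.3923 = 4.7404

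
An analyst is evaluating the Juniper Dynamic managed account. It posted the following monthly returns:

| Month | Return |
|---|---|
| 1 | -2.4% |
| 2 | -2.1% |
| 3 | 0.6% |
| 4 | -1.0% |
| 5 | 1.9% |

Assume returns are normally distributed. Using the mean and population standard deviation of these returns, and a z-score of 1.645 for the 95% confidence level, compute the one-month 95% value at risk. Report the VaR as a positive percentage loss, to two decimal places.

3.29

Mean return r̄ = -3.00 / 5 = -0.6000%
Σ(r − r̄)² = (-2.4 − (-0.6000))² + (-2.1 − (-0.6000))² + (0.6 − (-0.6000))² + … = 13.3400
σ = √[13.3400 / 5] = 1.6334%
VaR = −(r̄ − z·σ) = −(-0.6000 − 1.645 × 1.6334) = −(-3.2869) = 3.2869%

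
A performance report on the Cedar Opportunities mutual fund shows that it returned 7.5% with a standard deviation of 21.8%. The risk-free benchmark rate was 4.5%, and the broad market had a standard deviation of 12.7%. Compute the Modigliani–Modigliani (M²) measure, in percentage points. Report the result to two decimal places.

Sharpe = (Rp − Rf) / σp = (7.5% − 4.5%) / 21.8% = 0.1376
M² = Rf + Sharpe × σm = 4.5% + 0.1376 × 12.7% = 6.2475%

6.25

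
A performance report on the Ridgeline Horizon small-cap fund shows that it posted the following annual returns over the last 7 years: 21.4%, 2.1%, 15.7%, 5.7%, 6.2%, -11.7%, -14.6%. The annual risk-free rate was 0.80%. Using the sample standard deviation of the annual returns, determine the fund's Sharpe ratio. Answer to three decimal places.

0.208

Mean return r̄ = 24.80 / 7 = 3.5429%
Σ(r − r̄)² = 1041.9771; sample σ = √(1041.9771/6) = 13.1781%
Sharpe = (r̄ − rf) / σ = (3.5429 − 0.8) / 13.1781 = 2.7429 / 13.1781 = 0.2081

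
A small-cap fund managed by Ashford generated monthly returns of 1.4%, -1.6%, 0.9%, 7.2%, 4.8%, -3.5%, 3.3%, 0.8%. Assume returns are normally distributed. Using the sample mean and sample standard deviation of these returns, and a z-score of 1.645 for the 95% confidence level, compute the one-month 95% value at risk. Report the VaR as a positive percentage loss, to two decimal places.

3.96

μ = (1.4 − 1.6 + 0.9 + 7.2 + 4.8 − 3.5 + 3.3 + 0.8) / 8 = 13.30 / 8 = 1.6625%
Sample σ = √[Σ(r − μ)² / 7] = √[81.8788 / 7] = √11.6970 = 3.4201%
VaR = −(μ − z·σ) = −(1.6625 − 1.645 × 3.4201) = −(-3.9636) = 3.9636%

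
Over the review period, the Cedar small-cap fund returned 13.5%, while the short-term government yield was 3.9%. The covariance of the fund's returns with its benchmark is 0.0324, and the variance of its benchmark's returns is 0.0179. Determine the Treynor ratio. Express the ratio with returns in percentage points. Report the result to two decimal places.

β = Cov / Var = 0.0324 / 0.0179 = 1.8101
Treynor = (Rp − Rf) / β = (13.5% − 3.9%) / 1.8101 = 9.60 / 1.8101 = 5.3036

5.30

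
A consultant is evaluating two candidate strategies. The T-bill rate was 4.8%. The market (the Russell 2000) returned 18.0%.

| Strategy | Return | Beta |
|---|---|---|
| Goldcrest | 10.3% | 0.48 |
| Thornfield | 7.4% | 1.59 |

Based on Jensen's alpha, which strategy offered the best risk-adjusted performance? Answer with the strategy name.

Goldcrest

Goldcrest: α = 10.3% − [4.8% + 0.48 × (18.0% − 4.8%)] = -0.836
Thornfield: α = 7.4% − [4.8% + 1.59 × (18.0% − 4.8%)] = -18.388
Highest: Goldcrest (-0.836).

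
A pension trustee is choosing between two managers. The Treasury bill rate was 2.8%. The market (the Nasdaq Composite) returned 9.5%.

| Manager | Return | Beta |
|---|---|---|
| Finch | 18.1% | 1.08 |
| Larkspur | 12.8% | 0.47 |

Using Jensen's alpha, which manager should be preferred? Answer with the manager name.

Finch: α = 18.1% − [2.8% + 1.08 × (9.5% − 2.8%)] = 8.064
Larkspur: α = 12.8% − [2.8% + 0.47 × (9.5% − 2.8%)] = 6.851
Highest: Finch (8.064).

Finch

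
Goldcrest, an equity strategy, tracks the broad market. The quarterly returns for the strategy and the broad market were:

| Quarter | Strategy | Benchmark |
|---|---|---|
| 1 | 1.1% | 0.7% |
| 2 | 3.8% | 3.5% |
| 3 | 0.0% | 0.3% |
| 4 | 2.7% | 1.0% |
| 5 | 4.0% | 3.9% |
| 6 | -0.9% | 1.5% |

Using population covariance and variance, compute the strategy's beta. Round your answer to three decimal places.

1.008

r̄p = 1.7833%,  r̄m = 1.8167%
Cov = Σ(rp − r̄p)(rm − r̄m) / 6 = 1.9303
Var(rm) = Σ(rm − r̄m)² / 6 = 1.9147
β = Cov / Var = 1.9303 / 1.9147 = 1.0081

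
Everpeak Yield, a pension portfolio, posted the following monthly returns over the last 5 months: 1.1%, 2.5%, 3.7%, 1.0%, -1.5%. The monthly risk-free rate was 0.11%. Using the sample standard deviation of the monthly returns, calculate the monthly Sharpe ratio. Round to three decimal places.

0.642

r̄ = (1.1 + 2.5 + 3.7 + 1 − 1.5) / 5 = 1.3600%
Σ(r − r̄)² = 15.1520; sample σ = √(15.1520/4) = 1.9463%
Sharpe = (r̄ − rf) / σ = (1.3600 − 0.11) / 1.9463 = 1.2500 / 1.9463 = 0.6422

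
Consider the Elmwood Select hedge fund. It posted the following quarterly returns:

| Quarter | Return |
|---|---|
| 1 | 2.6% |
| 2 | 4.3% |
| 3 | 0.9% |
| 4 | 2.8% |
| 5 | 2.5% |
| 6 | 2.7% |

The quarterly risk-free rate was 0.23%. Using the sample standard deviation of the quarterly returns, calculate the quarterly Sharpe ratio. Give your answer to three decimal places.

2.225

r̄ = (2.6 + 4.3 + 0.9 + 2.8 + 2.5 + 2.7) / 6 = 2.6333%
Sample σ = √[Σ(r − r̄)² / 5] = √[5.8333 / 5] = √1.1667 = 1.0801%
Sharpe = (r̄ − rf) / σ = (2.6333 − 0.23) / 1.0801 = 2.4033 / 1.0801 = 2.2251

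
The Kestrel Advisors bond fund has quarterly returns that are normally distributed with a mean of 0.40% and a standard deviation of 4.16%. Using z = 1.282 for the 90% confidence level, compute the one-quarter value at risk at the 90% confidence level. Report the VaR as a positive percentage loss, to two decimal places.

4.93

VaR (as % loss) = −(μ − z·σ) = −(0.40% − 1.282 × 4.16%) = −(-4.93312%) = 4.93312%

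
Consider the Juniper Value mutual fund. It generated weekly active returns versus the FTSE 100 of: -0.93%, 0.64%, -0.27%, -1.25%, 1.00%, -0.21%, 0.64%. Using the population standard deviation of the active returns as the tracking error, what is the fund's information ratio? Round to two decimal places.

-0.07

r̄ = (-0.93 + 0.64 − 0.27 − 1.25 + 1 − 0.21 + 0.64) / 7 = -0.0543%
Population σ = √[Σ(r − r̄)² / 7] = √[4.3430 / 7] = √0.6204 = 0.7877%
IR = r̄ / tracking error = -0.0543 / 0.7877 = -0.0689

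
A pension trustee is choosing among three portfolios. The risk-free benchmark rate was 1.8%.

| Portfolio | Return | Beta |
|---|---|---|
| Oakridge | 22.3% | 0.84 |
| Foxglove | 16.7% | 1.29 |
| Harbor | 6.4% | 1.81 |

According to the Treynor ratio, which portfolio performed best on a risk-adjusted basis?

Oakridge

Oakridge: Treynor = (22.3% − 1.8%) / 0.84 = 24.405
Foxglove: Treynor = (16.7% − 1.8%) / 1.29 = 11.550
Harbor: Treynor = (6.4% − 1.8%) / 1.81 = 2.541
Highest: Oakridge (24.405).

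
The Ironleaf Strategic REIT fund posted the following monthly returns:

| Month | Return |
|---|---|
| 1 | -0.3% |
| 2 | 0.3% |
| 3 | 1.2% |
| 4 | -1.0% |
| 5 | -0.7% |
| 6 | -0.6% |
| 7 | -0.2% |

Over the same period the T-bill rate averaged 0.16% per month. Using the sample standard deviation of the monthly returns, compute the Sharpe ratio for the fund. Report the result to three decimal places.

-0.468

r̄ = (-0.3 + 0.3 + 1.2 − 1 − 0.7 − 0.6 − 0.2) / 7 = -1.30 / 7 = -0.1857%
Σ(r − r̄)² = (-0.3 − (-0.1857))² + (0.3 − (-0.1857))² + (1.2 − (-0.1857))² + … = 3.2686
σ = √[3.2686 / 6] = 0.7381%
Sharpe = (r̄ − rf) / σ = (-0.1857 − 0.16) / 0.7381 = -0.3457 / 0.7381 = -0.4684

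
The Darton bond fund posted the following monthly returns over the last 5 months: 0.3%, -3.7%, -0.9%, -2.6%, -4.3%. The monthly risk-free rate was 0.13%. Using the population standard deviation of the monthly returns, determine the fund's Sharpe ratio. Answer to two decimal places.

-1.38

μ = (0.3 − 3.7 − 0.9 − 2.6 − 4.3) / 5 = -11.20 / 5 = -2.2400%
Σ(r − μ)² = (0.3 − (-2.2400))² + (-3.7 − (-2.2400))² + (-0.9 − (-2.2400))² + … = 14.7520
population σ = √(14.7520 / 5) = √2.9504 = 1.7177%
Sharpe = (μ − rf) / σ = (-2.2400 − 0.13) / 1.7177 = -2.3700 / 1.7177 = -1.3798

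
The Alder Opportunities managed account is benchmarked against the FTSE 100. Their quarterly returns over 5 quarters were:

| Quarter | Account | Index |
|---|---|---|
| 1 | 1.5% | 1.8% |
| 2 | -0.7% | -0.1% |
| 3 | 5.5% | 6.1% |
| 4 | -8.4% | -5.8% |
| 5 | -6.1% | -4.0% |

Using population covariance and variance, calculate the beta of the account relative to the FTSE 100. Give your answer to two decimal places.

r̄p = -1.6400%,  r̄m = -0.4000%
Cov = Σ(rp − r̄p)(rm − r̄m) / 5 = 21.2320
Var(rm) = Σ(rm − r̄m)² / 5 = 17.8600
β = Cov / Var = 21.2320 / 17.8600 = 1.1888

1.19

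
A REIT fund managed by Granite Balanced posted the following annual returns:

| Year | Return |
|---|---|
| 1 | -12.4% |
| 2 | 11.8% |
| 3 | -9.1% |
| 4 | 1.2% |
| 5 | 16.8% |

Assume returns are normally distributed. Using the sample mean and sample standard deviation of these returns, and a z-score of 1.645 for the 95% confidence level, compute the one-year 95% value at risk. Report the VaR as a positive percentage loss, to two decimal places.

μ = (-12.4 + 11.8 − 9.1 + 1.2 + 16.8) / 5 = 8.30 / 5 = 1.6600%
Σ(r − μ)² = (-12.4 − 1.6600)² + (11.8 − 1.6600)² + (-9.1 − 1.6600)² + … = 645.7120
σ = √[645.7120 / 4] = 12.7054%
VaR = −(μ − z·σ) = −(1.6600 − 1.645 × 12.7054) = −(-19.2404) = 19.2404%

19.24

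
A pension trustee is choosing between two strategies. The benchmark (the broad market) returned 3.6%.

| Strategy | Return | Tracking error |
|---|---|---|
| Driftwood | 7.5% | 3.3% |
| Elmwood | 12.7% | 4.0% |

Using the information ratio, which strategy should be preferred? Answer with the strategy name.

Driftwood: IR = (7.5% − 3.6%) / 3.3% = 1.182
Elmwood: IR = (12.7% − 3.6%) / 4.0% = 2.275
Highest: Elmwood (2.275).

Elmwood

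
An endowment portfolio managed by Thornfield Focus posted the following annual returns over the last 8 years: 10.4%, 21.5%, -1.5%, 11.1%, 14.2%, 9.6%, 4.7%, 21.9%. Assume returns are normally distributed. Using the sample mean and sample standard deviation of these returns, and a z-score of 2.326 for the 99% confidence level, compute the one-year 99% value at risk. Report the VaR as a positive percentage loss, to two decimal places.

r̄ = (10.4 + 21.5 − 1.5 + 11.1 + 14.2 + 9.6 + 4.7 + 21.9) / 8 = 11.4875%
Sample σ = √[Σ(r − r̄)² / 7] = √[435.6688 / 7] = √62.2384 = 7.8891%
VaR = −(r̄ − z·σ) = −(11.4875 − 2.326 × 7.8891) = −(-6.8625) = 6.8625%

6.86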